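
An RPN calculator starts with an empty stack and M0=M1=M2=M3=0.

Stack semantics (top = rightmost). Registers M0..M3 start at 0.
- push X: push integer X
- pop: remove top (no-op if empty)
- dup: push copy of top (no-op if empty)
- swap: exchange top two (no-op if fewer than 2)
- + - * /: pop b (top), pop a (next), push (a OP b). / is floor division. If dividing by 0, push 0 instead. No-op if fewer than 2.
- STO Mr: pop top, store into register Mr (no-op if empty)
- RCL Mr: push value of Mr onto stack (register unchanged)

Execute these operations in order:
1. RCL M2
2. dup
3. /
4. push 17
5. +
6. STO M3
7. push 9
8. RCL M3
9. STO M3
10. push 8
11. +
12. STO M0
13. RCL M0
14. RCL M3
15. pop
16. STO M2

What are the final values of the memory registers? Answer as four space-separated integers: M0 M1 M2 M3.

Answer: 17 0 17 17

Derivation:
After op 1 (RCL M2): stack=[0] mem=[0,0,0,0]
After op 2 (dup): stack=[0,0] mem=[0,0,0,0]
After op 3 (/): stack=[0] mem=[0,0,0,0]
After op 4 (push 17): stack=[0,17] mem=[0,0,0,0]
After op 5 (+): stack=[17] mem=[0,0,0,0]
After op 6 (STO M3): stack=[empty] mem=[0,0,0,17]
After op 7 (push 9): stack=[9] mem=[0,0,0,17]
After op 8 (RCL M3): stack=[9,17] mem=[0,0,0,17]
After op 9 (STO M3): stack=[9] mem=[0,0,0,17]
After op 10 (push 8): stack=[9,8] mem=[0,0,0,17]
After op 11 (+): stack=[17] mem=[0,0,0,17]
After op 12 (STO M0): stack=[empty] mem=[17,0,0,17]
After op 13 (RCL M0): stack=[17] mem=[17,0,0,17]
After op 14 (RCL M3): stack=[17,17] mem=[17,0,0,17]
After op 15 (pop): stack=[17] mem=[17,0,0,17]
After op 16 (STO M2): stack=[empty] mem=[17,0,17,17]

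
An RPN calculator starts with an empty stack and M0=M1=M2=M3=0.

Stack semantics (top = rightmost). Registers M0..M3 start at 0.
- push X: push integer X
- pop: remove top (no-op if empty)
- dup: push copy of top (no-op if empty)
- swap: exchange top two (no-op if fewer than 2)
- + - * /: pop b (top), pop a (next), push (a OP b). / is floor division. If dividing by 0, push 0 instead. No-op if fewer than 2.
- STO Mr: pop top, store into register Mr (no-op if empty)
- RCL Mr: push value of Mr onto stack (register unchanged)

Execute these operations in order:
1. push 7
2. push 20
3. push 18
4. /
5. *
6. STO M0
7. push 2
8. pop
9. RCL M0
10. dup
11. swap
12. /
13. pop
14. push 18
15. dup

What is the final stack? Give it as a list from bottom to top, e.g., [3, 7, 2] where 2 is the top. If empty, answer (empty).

Answer: [18, 18]

Derivation:
After op 1 (push 7): stack=[7] mem=[0,0,0,0]
After op 2 (push 20): stack=[7,20] mem=[0,0,0,0]
After op 3 (push 18): stack=[7,20,18] mem=[0,0,0,0]
After op 4 (/): stack=[7,1] mem=[0,0,0,0]
After op 5 (*): stack=[7] mem=[0,0,0,0]
After op 6 (STO M0): stack=[empty] mem=[7,0,0,0]
After op 7 (push 2): stack=[2] mem=[7,0,0,0]
After op 8 (pop): stack=[empty] mem=[7,0,0,0]
After op 9 (RCL M0): stack=[7] mem=[7,0,0,0]
After op 10 (dup): stack=[7,7] mem=[7,0,0,0]
After op 11 (swap): stack=[7,7] mem=[7,0,0,0]
After op 12 (/): stack=[1] mem=[7,0,0,0]
After op 13 (pop): stack=[empty] mem=[7,0,0,0]
After op 14 (push 18): stack=[18] mem=[7,0,0,0]
After op 15 (dup): stack=[18,18] mem=[7,0,0,0]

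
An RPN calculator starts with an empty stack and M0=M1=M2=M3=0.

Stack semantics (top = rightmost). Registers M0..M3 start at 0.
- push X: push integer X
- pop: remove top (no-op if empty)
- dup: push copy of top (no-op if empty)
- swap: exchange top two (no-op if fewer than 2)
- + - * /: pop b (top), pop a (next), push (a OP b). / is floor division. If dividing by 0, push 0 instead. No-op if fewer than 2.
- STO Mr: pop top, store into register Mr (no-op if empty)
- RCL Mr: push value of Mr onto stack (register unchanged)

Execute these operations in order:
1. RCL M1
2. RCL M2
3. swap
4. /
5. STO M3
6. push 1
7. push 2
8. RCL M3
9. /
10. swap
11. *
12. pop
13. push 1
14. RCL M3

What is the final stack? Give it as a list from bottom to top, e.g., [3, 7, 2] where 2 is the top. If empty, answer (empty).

Answer: [1, 0]

Derivation:
After op 1 (RCL M1): stack=[0] mem=[0,0,0,0]
After op 2 (RCL M2): stack=[0,0] mem=[0,0,0,0]
After op 3 (swap): stack=[0,0] mem=[0,0,0,0]
After op 4 (/): stack=[0] mem=[0,0,0,0]
After op 5 (STO M3): stack=[empty] mem=[0,0,0,0]
After op 6 (push 1): stack=[1] mem=[0,0,0,0]
After op 7 (push 2): stack=[1,2] mem=[0,0,0,0]
After op 8 (RCL M3): stack=[1,2,0] mem=[0,0,0,0]
After op 9 (/): stack=[1,0] mem=[0,0,0,0]
After op 10 (swap): stack=[0,1] mem=[0,0,0,0]
After op 11 (*): stack=[0] mem=[0,0,0,0]
After op 12 (pop): stack=[empty] mem=[0,0,0,0]
After op 13 (push 1): stack=[1] mem=[0,0,0,0]
After op 14 (RCL M3): stack=[1,0] mem=[0,0,0,0]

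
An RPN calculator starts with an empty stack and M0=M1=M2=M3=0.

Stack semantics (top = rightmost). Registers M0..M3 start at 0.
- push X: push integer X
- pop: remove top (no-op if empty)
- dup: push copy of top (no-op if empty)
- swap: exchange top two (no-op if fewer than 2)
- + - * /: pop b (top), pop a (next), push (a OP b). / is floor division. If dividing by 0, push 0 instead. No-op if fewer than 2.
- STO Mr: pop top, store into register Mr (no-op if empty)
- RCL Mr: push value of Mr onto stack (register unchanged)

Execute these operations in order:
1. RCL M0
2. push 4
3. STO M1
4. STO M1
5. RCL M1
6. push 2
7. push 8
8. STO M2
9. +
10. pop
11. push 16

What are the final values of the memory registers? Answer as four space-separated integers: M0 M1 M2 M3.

After op 1 (RCL M0): stack=[0] mem=[0,0,0,0]
After op 2 (push 4): stack=[0,4] mem=[0,0,0,0]
After op 3 (STO M1): stack=[0] mem=[0,4,0,0]
After op 4 (STO M1): stack=[empty] mem=[0,0,0,0]
After op 5 (RCL M1): stack=[0] mem=[0,0,0,0]
After op 6 (push 2): stack=[0,2] mem=[0,0,0,0]
After op 7 (push 8): stack=[0,2,8] mem=[0,0,0,0]
After op 8 (STO M2): stack=[0,2] mem=[0,0,8,0]
After op 9 (+): stack=[2] mem=[0,0,8,0]
After op 10 (pop): stack=[empty] mem=[0,0,8,0]
After op 11 (push 16): stack=[16] mem=[0,0,8,0]

Answer: 0 0 8 0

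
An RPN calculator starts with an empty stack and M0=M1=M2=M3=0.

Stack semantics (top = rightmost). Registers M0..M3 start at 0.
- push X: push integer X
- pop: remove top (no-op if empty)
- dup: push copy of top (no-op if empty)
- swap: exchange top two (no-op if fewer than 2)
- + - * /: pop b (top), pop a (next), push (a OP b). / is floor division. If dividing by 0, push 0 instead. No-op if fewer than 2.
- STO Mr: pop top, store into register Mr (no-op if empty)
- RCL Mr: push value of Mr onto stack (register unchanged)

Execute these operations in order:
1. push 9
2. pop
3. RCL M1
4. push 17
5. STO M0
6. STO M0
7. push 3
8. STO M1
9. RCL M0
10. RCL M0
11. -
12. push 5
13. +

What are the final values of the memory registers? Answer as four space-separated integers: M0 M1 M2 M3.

Answer: 0 3 0 0

Derivation:
After op 1 (push 9): stack=[9] mem=[0,0,0,0]
After op 2 (pop): stack=[empty] mem=[0,0,0,0]
After op 3 (RCL M1): stack=[0] mem=[0,0,0,0]
After op 4 (push 17): stack=[0,17] mem=[0,0,0,0]
After op 5 (STO M0): stack=[0] mem=[17,0,0,0]
After op 6 (STO M0): stack=[empty] mem=[0,0,0,0]
After op 7 (push 3): stack=[3] mem=[0,0,0,0]
After op 8 (STO M1): stack=[empty] mem=[0,3,0,0]
After op 9 (RCL M0): stack=[0] mem=[0,3,0,0]
After op 10 (RCL M0): stack=[0,0] mem=[0,3,0,0]
After op 11 (-): stack=[0] mem=[0,3,0,0]
After op 12 (push 5): stack=[0,5] mem=[0,3,0,0]
After op 13 (+): stack=[5] mem=[0,3,0,0]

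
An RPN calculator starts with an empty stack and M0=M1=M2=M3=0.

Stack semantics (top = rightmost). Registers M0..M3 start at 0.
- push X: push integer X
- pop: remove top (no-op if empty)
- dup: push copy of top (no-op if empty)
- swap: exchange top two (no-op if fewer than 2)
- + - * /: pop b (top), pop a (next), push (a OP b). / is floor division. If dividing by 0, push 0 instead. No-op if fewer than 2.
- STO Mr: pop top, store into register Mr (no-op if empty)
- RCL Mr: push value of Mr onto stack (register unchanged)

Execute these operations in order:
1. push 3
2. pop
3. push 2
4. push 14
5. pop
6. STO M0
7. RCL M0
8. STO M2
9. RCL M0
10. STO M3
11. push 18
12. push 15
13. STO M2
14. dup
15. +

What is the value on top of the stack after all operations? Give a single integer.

After op 1 (push 3): stack=[3] mem=[0,0,0,0]
After op 2 (pop): stack=[empty] mem=[0,0,0,0]
After op 3 (push 2): stack=[2] mem=[0,0,0,0]
After op 4 (push 14): stack=[2,14] mem=[0,0,0,0]
After op 5 (pop): stack=[2] mem=[0,0,0,0]
After op 6 (STO M0): stack=[empty] mem=[2,0,0,0]
After op 7 (RCL M0): stack=[2] mem=[2,0,0,0]
After op 8 (STO M2): stack=[empty] mem=[2,0,2,0]
After op 9 (RCL M0): stack=[2] mem=[2,0,2,0]
After op 10 (STO M3): stack=[empty] mem=[2,0,2,2]
After op 11 (push 18): stack=[18] mem=[2,0,2,2]
After op 12 (push 15): stack=[18,15] mem=[2,0,2,2]
After op 13 (STO M2): stack=[18] mem=[2,0,15,2]
After op 14 (dup): stack=[18,18] mem=[2,0,15,2]
After op 15 (+): stack=[36] mem=[2,0,15,2]

Answer: 36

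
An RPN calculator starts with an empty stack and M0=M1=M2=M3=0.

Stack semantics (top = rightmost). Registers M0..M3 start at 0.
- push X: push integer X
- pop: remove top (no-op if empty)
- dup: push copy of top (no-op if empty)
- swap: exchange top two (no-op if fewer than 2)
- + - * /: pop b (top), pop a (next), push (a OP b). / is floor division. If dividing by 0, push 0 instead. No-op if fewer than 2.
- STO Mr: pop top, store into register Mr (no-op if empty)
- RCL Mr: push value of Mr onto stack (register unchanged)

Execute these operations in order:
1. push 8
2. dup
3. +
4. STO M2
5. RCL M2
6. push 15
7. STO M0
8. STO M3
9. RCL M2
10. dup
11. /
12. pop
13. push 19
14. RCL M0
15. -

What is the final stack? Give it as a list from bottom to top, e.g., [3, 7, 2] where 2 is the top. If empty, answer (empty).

Answer: [4]

Derivation:
After op 1 (push 8): stack=[8] mem=[0,0,0,0]
After op 2 (dup): stack=[8,8] mem=[0,0,0,0]
After op 3 (+): stack=[16] mem=[0,0,0,0]
After op 4 (STO M2): stack=[empty] mem=[0,0,16,0]
After op 5 (RCL M2): stack=[16] mem=[0,0,16,0]
After op 6 (push 15): stack=[16,15] mem=[0,0,16,0]
After op 7 (STO M0): stack=[16] mem=[15,0,16,0]
After op 8 (STO M3): stack=[empty] mem=[15,0,16,16]
After op 9 (RCL M2): stack=[16] mem=[15,0,16,16]
After op 10 (dup): stack=[16,16] mem=[15,0,16,16]
After op 11 (/): stack=[1] mem=[15,0,16,16]
After op 12 (pop): stack=[empty] mem=[15,0,16,16]
After op 13 (push 19): stack=[19] mem=[15,0,16,16]
After op 14 (RCL M0): stack=[19,15] mem=[15,0,16,16]
After op 15 (-): stack=[4] mem=[15,0,16,16]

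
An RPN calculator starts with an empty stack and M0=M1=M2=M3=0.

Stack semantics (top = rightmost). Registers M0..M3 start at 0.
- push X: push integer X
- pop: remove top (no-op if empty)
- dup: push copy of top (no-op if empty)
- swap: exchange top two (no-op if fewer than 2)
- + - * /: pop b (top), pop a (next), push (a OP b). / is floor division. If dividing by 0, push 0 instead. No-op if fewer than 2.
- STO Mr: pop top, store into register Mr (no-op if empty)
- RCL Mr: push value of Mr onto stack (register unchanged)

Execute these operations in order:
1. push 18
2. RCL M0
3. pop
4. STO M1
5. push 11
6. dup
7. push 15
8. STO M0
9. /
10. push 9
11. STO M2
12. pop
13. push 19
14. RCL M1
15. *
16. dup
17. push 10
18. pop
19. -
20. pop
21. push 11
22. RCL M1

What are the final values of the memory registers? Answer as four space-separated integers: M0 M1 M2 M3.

After op 1 (push 18): stack=[18] mem=[0,0,0,0]
After op 2 (RCL M0): stack=[18,0] mem=[0,0,0,0]
After op 3 (pop): stack=[18] mem=[0,0,0,0]
After op 4 (STO M1): stack=[empty] mem=[0,18,0,0]
After op 5 (push 11): stack=[11] mem=[0,18,0,0]
After op 6 (dup): stack=[11,11] mem=[0,18,0,0]
After op 7 (push 15): stack=[11,11,15] mem=[0,18,0,0]
After op 8 (STO M0): stack=[11,11] mem=[15,18,0,0]
After op 9 (/): stack=[1] mem=[15,18,0,0]
After op 10 (push 9): stack=[1,9] mem=[15,18,0,0]
After op 11 (STO M2): stack=[1] mem=[15,18,9,0]
After op 12 (pop): stack=[empty] mem=[15,18,9,0]
After op 13 (push 19): stack=[19] mem=[15,18,9,0]
After op 14 (RCL M1): stack=[19,18] mem=[15,18,9,0]
After op 15 (*): stack=[342] mem=[15,18,9,0]
After op 16 (dup): stack=[342,342] mem=[15,18,9,0]
After op 17 (push 10): stack=[342,342,10] mem=[15,18,9,0]
After op 18 (pop): stack=[342,342] mem=[15,18,9,0]
After op 19 (-): stack=[0] mem=[15,18,9,0]
After op 20 (pop): stack=[empty] mem=[15,18,9,0]
After op 21 (push 11): stack=[11] mem=[15,18,9,0]
After op 22 (RCL M1): stack=[11,18] mem=[15,18,9,0]

Answer: 15 18 9 0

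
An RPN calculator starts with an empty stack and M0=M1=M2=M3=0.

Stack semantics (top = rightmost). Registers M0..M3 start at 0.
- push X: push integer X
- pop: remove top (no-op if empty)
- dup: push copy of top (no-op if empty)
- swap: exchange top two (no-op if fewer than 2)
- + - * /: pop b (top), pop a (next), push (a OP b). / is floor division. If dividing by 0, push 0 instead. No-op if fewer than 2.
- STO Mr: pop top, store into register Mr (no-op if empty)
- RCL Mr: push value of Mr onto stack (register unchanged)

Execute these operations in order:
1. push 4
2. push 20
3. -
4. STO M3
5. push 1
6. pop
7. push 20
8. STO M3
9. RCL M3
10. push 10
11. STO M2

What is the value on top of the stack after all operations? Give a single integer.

Answer: 20

Derivation:
After op 1 (push 4): stack=[4] mem=[0,0,0,0]
After op 2 (push 20): stack=[4,20] mem=[0,0,0,0]
After op 3 (-): stack=[-16] mem=[0,0,0,0]
After op 4 (STO M3): stack=[empty] mem=[0,0,0,-16]
After op 5 (push 1): stack=[1] mem=[0,0,0,-16]
After op 6 (pop): stack=[empty] mem=[0,0,0,-16]
After op 7 (push 20): stack=[20] mem=[0,0,0,-16]
After op 8 (STO M3): stack=[empty] mem=[0,0,0,20]
After op 9 (RCL M3): stack=[20] mem=[0,0,0,20]
After op 10 (push 10): stack=[20,10] mem=[0,0,0,20]
After op 11 (STO M2): stack=[20] mem=[0,0,10,20]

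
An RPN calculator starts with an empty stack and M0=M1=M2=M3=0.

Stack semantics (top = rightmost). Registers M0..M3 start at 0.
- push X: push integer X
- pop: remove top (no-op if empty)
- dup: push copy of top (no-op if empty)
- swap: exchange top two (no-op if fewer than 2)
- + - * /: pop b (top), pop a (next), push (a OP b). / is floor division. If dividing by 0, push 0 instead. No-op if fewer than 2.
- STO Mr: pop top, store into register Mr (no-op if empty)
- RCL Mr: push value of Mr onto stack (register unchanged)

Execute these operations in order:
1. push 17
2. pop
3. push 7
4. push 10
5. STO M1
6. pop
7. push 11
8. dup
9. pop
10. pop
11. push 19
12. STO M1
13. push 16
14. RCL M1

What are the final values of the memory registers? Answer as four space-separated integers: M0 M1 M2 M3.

Answer: 0 19 0 0

Derivation:
After op 1 (push 17): stack=[17] mem=[0,0,0,0]
After op 2 (pop): stack=[empty] mem=[0,0,0,0]
After op 3 (push 7): stack=[7] mem=[0,0,0,0]
After op 4 (push 10): stack=[7,10] mem=[0,0,0,0]
After op 5 (STO M1): stack=[7] mem=[0,10,0,0]
After op 6 (pop): stack=[empty] mem=[0,10,0,0]
After op 7 (push 11): stack=[11] mem=[0,10,0,0]
After op 8 (dup): stack=[11,11] mem=[0,10,0,0]
After op 9 (pop): stack=[11] mem=[0,10,0,0]
After op 10 (pop): stack=[empty] mem=[0,10,0,0]
After op 11 (push 19): stack=[19] mem=[0,10,0,0]
After op 12 (STO M1): stack=[empty] mem=[0,19,0,0]
After op 13 (push 16): stack=[16] mem=[0,19,0,0]
After op 14 (RCL M1): stack=[16,19] mem=[0,19,0,0]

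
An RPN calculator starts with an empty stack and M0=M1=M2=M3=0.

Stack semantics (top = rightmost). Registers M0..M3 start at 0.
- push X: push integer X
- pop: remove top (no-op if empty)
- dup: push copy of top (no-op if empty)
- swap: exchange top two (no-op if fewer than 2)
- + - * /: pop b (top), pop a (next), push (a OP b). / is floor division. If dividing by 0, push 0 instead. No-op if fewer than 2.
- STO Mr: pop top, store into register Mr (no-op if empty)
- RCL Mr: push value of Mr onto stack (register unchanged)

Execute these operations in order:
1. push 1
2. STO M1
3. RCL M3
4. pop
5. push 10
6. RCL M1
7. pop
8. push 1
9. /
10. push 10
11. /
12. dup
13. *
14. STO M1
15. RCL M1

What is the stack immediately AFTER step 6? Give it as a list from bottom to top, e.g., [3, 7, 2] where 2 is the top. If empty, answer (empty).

After op 1 (push 1): stack=[1] mem=[0,0,0,0]
After op 2 (STO M1): stack=[empty] mem=[0,1,0,0]
After op 3 (RCL M3): stack=[0] mem=[0,1,0,0]
After op 4 (pop): stack=[empty] mem=[0,1,0,0]
After op 5 (push 10): stack=[10] mem=[0,1,0,0]
After op 6 (RCL M1): stack=[10,1] mem=[0,1,0,0]

[10, 1]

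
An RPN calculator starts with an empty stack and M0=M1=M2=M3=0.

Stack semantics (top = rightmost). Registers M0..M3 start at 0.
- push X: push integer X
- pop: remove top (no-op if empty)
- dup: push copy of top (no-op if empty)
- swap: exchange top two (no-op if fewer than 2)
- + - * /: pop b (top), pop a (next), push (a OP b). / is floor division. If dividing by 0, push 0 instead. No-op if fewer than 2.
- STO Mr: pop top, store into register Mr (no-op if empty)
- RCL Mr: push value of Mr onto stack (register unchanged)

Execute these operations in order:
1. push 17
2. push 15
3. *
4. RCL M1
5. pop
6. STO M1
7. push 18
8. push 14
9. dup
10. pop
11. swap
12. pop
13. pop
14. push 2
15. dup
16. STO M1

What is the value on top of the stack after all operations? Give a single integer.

After op 1 (push 17): stack=[17] mem=[0,0,0,0]
After op 2 (push 15): stack=[17,15] mem=[0,0,0,0]
After op 3 (*): stack=[255] mem=[0,0,0,0]
After op 4 (RCL M1): stack=[255,0] mem=[0,0,0,0]
After op 5 (pop): stack=[255] mem=[0,0,0,0]
After op 6 (STO M1): stack=[empty] mem=[0,255,0,0]
After op 7 (push 18): stack=[18] mem=[0,255,0,0]
After op 8 (push 14): stack=[18,14] mem=[0,255,0,0]
After op 9 (dup): stack=[18,14,14] mem=[0,255,0,0]
After op 10 (pop): stack=[18,14] mem=[0,255,0,0]
After op 11 (swap): stack=[14,18] mem=[0,255,0,0]
After op 12 (pop): stack=[14] mem=[0,255,0,0]
After op 13 (pop): stack=[empty] mem=[0,255,0,0]
After op 14 (push 2): stack=[2] mem=[0,255,0,0]
After op 15 (dup): stack=[2,2] mem=[0,255,0,0]
After op 16 (STO M1): stack=[2] mem=[0,2,0,0]

Answer: 2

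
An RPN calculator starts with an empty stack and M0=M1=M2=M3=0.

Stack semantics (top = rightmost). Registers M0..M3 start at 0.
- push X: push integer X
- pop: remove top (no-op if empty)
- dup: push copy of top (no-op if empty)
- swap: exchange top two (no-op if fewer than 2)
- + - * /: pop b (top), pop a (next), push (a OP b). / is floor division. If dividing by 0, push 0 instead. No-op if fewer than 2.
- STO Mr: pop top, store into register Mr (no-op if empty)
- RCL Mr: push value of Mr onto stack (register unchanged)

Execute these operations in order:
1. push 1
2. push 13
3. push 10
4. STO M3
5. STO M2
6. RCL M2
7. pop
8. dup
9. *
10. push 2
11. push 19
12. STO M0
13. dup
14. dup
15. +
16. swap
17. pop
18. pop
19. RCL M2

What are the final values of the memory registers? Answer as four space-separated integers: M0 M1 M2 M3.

After op 1 (push 1): stack=[1] mem=[0,0,0,0]
After op 2 (push 13): stack=[1,13] mem=[0,0,0,0]
After op 3 (push 10): stack=[1,13,10] mem=[0,0,0,0]
After op 4 (STO M3): stack=[1,13] mem=[0,0,0,10]
After op 5 (STO M2): stack=[1] mem=[0,0,13,10]
After op 6 (RCL M2): stack=[1,13] mem=[0,0,13,10]
After op 7 (pop): stack=[1] mem=[0,0,13,10]
After op 8 (dup): stack=[1,1] mem=[0,0,13,10]
After op 9 (*): stack=[1] mem=[0,0,13,10]
After op 10 (push 2): stack=[1,2] mem=[0,0,13,10]
After op 11 (push 19): stack=[1,2,19] mem=[0,0,13,10]
After op 12 (STO M0): stack=[1,2] mem=[19,0,13,10]
After op 13 (dup): stack=[1,2,2] mem=[19,0,13,10]
After op 14 (dup): stack=[1,2,2,2] mem=[19,0,13,10]
After op 15 (+): stack=[1,2,4] mem=[19,0,13,10]
After op 16 (swap): stack=[1,4,2] mem=[19,0,13,10]
After op 17 (pop): stack=[1,4] mem=[19,0,13,10]
After op 18 (pop): stack=[1] mem=[19,0,13,10]
After op 19 (RCL M2): stack=[1,13] mem=[19,0,13,10]

Answer: 19 0 13 10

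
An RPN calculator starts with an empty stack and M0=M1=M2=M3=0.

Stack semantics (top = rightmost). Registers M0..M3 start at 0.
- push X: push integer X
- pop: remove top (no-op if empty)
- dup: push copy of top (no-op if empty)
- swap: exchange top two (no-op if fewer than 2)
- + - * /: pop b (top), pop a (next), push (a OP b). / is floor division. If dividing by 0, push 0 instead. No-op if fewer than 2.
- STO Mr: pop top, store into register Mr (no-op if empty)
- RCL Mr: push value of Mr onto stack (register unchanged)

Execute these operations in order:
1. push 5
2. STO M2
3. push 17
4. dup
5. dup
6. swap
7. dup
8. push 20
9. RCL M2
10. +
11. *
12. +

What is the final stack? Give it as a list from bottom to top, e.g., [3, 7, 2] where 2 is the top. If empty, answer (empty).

Answer: [17, 17, 442]

Derivation:
After op 1 (push 5): stack=[5] mem=[0,0,0,0]
After op 2 (STO M2): stack=[empty] mem=[0,0,5,0]
After op 3 (push 17): stack=[17] mem=[0,0,5,0]
After op 4 (dup): stack=[17,17] mem=[0,0,5,0]
After op 5 (dup): stack=[17,17,17] mem=[0,0,5,0]
After op 6 (swap): stack=[17,17,17] mem=[0,0,5,0]
After op 7 (dup): stack=[17,17,17,17] mem=[0,0,5,0]
After op 8 (push 20): stack=[17,17,17,17,20] mem=[0,0,5,0]
After op 9 (RCL M2): stack=[17,17,17,17,20,5] mem=[0,0,5,0]
After op 10 (+): stack=[17,17,17,17,25] mem=[0,0,5,0]
After op 11 (*): stack=[17,17,17,425] mem=[0,0,5,0]
After op 12 (+): stack=[17,17,442] mem=[0,0,5,0]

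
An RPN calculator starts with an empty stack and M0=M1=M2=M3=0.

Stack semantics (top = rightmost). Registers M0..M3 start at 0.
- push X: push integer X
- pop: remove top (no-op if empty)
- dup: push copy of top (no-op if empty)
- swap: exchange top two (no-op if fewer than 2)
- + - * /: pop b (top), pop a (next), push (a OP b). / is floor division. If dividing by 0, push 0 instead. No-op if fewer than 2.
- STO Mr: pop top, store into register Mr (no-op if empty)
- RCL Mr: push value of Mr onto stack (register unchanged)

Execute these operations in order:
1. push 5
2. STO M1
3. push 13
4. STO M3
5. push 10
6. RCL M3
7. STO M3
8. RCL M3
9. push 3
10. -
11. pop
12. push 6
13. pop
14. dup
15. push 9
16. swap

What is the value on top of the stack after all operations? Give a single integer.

Answer: 10

Derivation:
After op 1 (push 5): stack=[5] mem=[0,0,0,0]
After op 2 (STO M1): stack=[empty] mem=[0,5,0,0]
After op 3 (push 13): stack=[13] mem=[0,5,0,0]
After op 4 (STO M3): stack=[empty] mem=[0,5,0,13]
After op 5 (push 10): stack=[10] mem=[0,5,0,13]
After op 6 (RCL M3): stack=[10,13] mem=[0,5,0,13]
After op 7 (STO M3): stack=[10] mem=[0,5,0,13]
After op 8 (RCL M3): stack=[10,13] mem=[0,5,0,13]
After op 9 (push 3): stack=[10,13,3] mem=[0,5,0,13]
After op 10 (-): stack=[10,10] mem=[0,5,0,13]
After op 11 (pop): stack=[10] mem=[0,5,0,13]
After op 12 (push 6): stack=[10,6] mem=[0,5,0,13]
After op 13 (pop): stack=[10] mem=[0,5,0,13]
After op 14 (dup): stack=[10,10] mem=[0,5,0,13]
After op 15 (push 9): stack=[10,10,9] mem=[0,5,0,13]
After op 16 (swap): stack=[10,9,10] mem=[0,5,0,13]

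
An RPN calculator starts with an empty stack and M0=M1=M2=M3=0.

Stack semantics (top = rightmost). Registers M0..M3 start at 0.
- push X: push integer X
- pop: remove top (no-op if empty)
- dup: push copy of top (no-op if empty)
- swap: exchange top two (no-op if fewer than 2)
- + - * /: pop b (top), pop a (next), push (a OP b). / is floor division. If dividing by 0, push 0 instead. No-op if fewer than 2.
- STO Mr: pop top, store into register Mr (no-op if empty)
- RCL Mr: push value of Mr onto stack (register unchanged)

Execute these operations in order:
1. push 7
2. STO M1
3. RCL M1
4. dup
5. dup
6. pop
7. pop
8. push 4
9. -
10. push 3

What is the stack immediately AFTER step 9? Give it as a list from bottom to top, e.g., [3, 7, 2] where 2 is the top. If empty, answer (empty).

After op 1 (push 7): stack=[7] mem=[0,0,0,0]
After op 2 (STO M1): stack=[empty] mem=[0,7,0,0]
After op 3 (RCL M1): stack=[7] mem=[0,7,0,0]
After op 4 (dup): stack=[7,7] mem=[0,7,0,0]
After op 5 (dup): stack=[7,7,7] mem=[0,7,0,0]
After op 6 (pop): stack=[7,7] mem=[0,7,0,0]
After op 7 (pop): stack=[7] mem=[0,7,0,0]
After op 8 (push 4): stack=[7,4] mem=[0,7,0,0]
After op 9 (-): stack=[3] mem=[0,7,0,0]

[3]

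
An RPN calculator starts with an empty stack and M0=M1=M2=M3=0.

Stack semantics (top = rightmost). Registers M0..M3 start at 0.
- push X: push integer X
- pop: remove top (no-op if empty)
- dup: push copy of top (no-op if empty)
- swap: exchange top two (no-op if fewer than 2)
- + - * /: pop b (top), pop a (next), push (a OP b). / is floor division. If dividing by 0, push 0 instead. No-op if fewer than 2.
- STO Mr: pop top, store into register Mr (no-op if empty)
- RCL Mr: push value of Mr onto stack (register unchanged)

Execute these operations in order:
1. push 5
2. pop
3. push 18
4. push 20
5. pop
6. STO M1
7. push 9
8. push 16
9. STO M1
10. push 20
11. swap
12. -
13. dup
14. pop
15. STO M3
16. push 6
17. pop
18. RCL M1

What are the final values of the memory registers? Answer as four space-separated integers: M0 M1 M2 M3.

After op 1 (push 5): stack=[5] mem=[0,0,0,0]
After op 2 (pop): stack=[empty] mem=[0,0,0,0]
After op 3 (push 18): stack=[18] mem=[0,0,0,0]
After op 4 (push 20): stack=[18,20] mem=[0,0,0,0]
After op 5 (pop): stack=[18] mem=[0,0,0,0]
After op 6 (STO M1): stack=[empty] mem=[0,18,0,0]
After op 7 (push 9): stack=[9] mem=[0,18,0,0]
After op 8 (push 16): stack=[9,16] mem=[0,18,0,0]
After op 9 (STO M1): stack=[9] mem=[0,16,0,0]
After op 10 (push 20): stack=[9,20] mem=[0,16,0,0]
After op 11 (swap): stack=[20,9] mem=[0,16,0,0]
After op 12 (-): stack=[11] mem=[0,16,0,0]
After op 13 (dup): stack=[11,11] mem=[0,16,0,0]
After op 14 (pop): stack=[11] mem=[0,16,0,0]
After op 15 (STO M3): stack=[empty] mem=[0,16,0,11]
After op 16 (push 6): stack=[6] mem=[0,16,0,11]
After op 17 (pop): stack=[empty] mem=[0,16,0,11]
After op 18 (RCL M1): stack=[16] mem=[0,16,0,11]

Answer: 0 16 0 11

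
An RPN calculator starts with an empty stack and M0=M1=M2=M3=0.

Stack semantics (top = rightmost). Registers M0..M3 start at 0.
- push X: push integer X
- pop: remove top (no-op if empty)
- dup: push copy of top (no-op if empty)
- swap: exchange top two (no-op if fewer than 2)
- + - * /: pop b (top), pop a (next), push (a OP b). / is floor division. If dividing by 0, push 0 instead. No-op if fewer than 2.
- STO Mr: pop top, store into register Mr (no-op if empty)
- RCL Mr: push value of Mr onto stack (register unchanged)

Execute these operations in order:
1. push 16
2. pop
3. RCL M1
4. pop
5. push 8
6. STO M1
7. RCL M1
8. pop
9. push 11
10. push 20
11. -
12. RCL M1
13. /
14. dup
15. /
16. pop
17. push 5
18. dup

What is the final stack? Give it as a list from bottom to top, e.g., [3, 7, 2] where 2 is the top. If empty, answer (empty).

After op 1 (push 16): stack=[16] mem=[0,0,0,0]
After op 2 (pop): stack=[empty] mem=[0,0,0,0]
After op 3 (RCL M1): stack=[0] mem=[0,0,0,0]
After op 4 (pop): stack=[empty] mem=[0,0,0,0]
After op 5 (push 8): stack=[8] mem=[0,0,0,0]
After op 6 (STO M1): stack=[empty] mem=[0,8,0,0]
After op 7 (RCL M1): stack=[8] mem=[0,8,0,0]
After op 8 (pop): stack=[empty] mem=[0,8,0,0]
After op 9 (push 11): stack=[11] mem=[0,8,0,0]
After op 10 (push 20): stack=[11,20] mem=[0,8,0,0]
After op 11 (-): stack=[-9] mem=[0,8,0,0]
After op 12 (RCL M1): stack=[-9,8] mem=[0,8,0,0]
After op 13 (/): stack=[-2] mem=[0,8,0,0]
After op 14 (dup): stack=[-2,-2] mem=[0,8,0,0]
After op 15 (/): stack=[1] mem=[0,8,0,0]
After op 16 (pop): stack=[empty] mem=[0,8,0,0]
After op 17 (push 5): stack=[5] mem=[0,8,0,0]
After op 18 (dup): stack=[5,5] mem=[0,8,0,0]

Answer: [5, 5]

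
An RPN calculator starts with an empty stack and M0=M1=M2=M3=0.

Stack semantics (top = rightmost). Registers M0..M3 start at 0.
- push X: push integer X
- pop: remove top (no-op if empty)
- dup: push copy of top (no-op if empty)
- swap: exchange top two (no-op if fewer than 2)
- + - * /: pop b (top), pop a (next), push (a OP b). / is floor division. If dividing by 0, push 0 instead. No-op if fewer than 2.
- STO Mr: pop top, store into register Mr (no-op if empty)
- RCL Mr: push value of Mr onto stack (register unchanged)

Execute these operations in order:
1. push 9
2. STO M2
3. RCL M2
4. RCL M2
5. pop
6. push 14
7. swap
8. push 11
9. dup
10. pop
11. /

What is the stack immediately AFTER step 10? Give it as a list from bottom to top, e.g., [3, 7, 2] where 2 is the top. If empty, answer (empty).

After op 1 (push 9): stack=[9] mem=[0,0,0,0]
After op 2 (STO M2): stack=[empty] mem=[0,0,9,0]
After op 3 (RCL M2): stack=[9] mem=[0,0,9,0]
After op 4 (RCL M2): stack=[9,9] mem=[0,0,9,0]
After op 5 (pop): stack=[9] mem=[0,0,9,0]
After op 6 (push 14): stack=[9,14] mem=[0,0,9,0]
After op 7 (swap): stack=[14,9] mem=[0,0,9,0]
After op 8 (push 11): stack=[14,9,11] mem=[0,0,9,0]
After op 9 (dup): stack=[14,9,11,11] mem=[0,0,9,0]
After op 10 (pop): stack=[14,9,11] mem=[0,0,9,0]

[14, 9, 11]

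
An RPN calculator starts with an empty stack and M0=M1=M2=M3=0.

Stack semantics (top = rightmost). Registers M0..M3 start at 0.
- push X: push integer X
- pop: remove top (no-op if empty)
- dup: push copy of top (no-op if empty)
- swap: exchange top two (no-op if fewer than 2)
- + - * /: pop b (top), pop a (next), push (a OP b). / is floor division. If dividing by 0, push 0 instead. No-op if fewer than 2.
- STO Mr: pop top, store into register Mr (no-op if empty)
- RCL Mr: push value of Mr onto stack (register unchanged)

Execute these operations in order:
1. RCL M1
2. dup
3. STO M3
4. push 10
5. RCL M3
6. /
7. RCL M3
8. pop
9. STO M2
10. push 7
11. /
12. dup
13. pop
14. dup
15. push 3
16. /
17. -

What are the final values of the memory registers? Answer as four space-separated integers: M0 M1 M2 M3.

After op 1 (RCL M1): stack=[0] mem=[0,0,0,0]
After op 2 (dup): stack=[0,0] mem=[0,0,0,0]
After op 3 (STO M3): stack=[0] mem=[0,0,0,0]
After op 4 (push 10): stack=[0,10] mem=[0,0,0,0]
After op 5 (RCL M3): stack=[0,10,0] mem=[0,0,0,0]
After op 6 (/): stack=[0,0] mem=[0,0,0,0]
After op 7 (RCL M3): stack=[0,0,0] mem=[0,0,0,0]
After op 8 (pop): stack=[0,0] mem=[0,0,0,0]
After op 9 (STO M2): stack=[0] mem=[0,0,0,0]
After op 10 (push 7): stack=[0,7] mem=[0,0,0,0]
After op 11 (/): stack=[0] mem=[0,0,0,0]
After op 12 (dup): stack=[0,0] mem=[0,0,0,0]
After op 13 (pop): stack=[0] mem=[0,0,0,0]
After op 14 (dup): stack=[0,0] mem=[0,0,0,0]
After op 15 (push 3): stack=[0,0,3] mem=[0,0,0,0]
After op 16 (/): stack=[0,0] mem=[0,0,0,0]
After op 17 (-): stack=[0] mem=[0,0,0,0]

Answer: 0 0 0 0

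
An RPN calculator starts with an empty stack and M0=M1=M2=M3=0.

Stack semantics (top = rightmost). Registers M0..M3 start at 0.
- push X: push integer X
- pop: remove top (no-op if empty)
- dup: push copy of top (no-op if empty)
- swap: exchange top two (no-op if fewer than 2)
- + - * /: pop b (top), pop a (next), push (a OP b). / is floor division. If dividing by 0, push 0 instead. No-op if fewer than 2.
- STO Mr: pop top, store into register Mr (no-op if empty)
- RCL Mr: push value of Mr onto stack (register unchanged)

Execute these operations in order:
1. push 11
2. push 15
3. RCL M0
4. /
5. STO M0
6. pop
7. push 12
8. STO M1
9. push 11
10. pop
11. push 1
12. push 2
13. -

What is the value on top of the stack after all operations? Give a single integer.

Answer: -1

Derivation:
After op 1 (push 11): stack=[11] mem=[0,0,0,0]
After op 2 (push 15): stack=[11,15] mem=[0,0,0,0]
After op 3 (RCL M0): stack=[11,15,0] mem=[0,0,0,0]
After op 4 (/): stack=[11,0] mem=[0,0,0,0]
After op 5 (STO M0): stack=[11] mem=[0,0,0,0]
After op 6 (pop): stack=[empty] mem=[0,0,0,0]
After op 7 (push 12): stack=[12] mem=[0,0,0,0]
After op 8 (STO M1): stack=[empty] mem=[0,12,0,0]
After op 9 (push 11): stack=[11] mem=[0,12,0,0]
After op 10 (pop): stack=[empty] mem=[0,12,0,0]
After op 11 (push 1): stack=[1] mem=[0,12,0,0]
After op 12 (push 2): stack=[1,2] mem=[0,12,0,0]
After op 13 (-): stack=[-1] mem=[0,12,0,0]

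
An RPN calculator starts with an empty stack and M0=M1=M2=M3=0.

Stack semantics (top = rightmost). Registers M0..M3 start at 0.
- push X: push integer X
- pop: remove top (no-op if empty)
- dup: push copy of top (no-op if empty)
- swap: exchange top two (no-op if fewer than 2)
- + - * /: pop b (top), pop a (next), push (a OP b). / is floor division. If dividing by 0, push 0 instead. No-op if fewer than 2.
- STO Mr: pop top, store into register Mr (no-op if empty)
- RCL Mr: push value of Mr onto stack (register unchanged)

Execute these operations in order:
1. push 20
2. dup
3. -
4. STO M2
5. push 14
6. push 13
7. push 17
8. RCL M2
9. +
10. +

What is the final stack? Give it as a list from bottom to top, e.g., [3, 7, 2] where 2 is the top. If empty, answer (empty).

Answer: [14, 30]

Derivation:
After op 1 (push 20): stack=[20] mem=[0,0,0,0]
After op 2 (dup): stack=[20,20] mem=[0,0,0,0]
After op 3 (-): stack=[0] mem=[0,0,0,0]
After op 4 (STO M2): stack=[empty] mem=[0,0,0,0]
After op 5 (push 14): stack=[14] mem=[0,0,0,0]
After op 6 (push 13): stack=[14,13] mem=[0,0,0,0]
After op 7 (push 17): stack=[14,13,17] mem=[0,0,0,0]
After op 8 (RCL M2): stack=[14,13,17,0] mem=[0,0,0,0]
After op 9 (+): stack=[14,13,17] mem=[0,0,0,0]
After op 10 (+): stack=[14,30] mem=[0,0,0,0]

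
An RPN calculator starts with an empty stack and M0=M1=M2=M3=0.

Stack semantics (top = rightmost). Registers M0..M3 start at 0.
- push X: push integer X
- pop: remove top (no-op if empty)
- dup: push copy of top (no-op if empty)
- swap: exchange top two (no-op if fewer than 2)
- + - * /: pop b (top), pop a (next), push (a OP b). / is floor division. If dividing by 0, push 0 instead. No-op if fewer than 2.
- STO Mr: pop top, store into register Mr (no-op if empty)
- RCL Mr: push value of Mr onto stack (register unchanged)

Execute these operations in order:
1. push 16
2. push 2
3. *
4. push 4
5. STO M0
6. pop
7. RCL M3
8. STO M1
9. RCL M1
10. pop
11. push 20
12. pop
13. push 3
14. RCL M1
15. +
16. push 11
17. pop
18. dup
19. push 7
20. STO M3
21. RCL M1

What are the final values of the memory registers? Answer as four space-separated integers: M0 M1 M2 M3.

After op 1 (push 16): stack=[16] mem=[0,0,0,0]
After op 2 (push 2): stack=[16,2] mem=[0,0,0,0]
After op 3 (*): stack=[32] mem=[0,0,0,0]
After op 4 (push 4): stack=[32,4] mem=[0,0,0,0]
After op 5 (STO M0): stack=[32] mem=[4,0,0,0]
After op 6 (pop): stack=[empty] mem=[4,0,0,0]
After op 7 (RCL M3): stack=[0] mem=[4,0,0,0]
After op 8 (STO M1): stack=[empty] mem=[4,0,0,0]
After op 9 (RCL M1): stack=[0] mem=[4,0,0,0]
After op 10 (pop): stack=[empty] mem=[4,0,0,0]
After op 11 (push 20): stack=[20] mem=[4,0,0,0]
After op 12 (pop): stack=[empty] mem=[4,0,0,0]
After op 13 (push 3): stack=[3] mem=[4,0,0,0]
After op 14 (RCL M1): stack=[3,0] mem=[4,0,0,0]
After op 15 (+): stack=[3] mem=[4,0,0,0]
After op 16 (push 11): stack=[3,11] mem=[4,0,0,0]
After op 17 (pop): stack=[3] mem=[4,0,0,0]
After op 18 (dup): stack=[3,3] mem=[4,0,0,0]
After op 19 (push 7): stack=[3,3,7] mem=[4,0,0,0]
After op 20 (STO M3): stack=[3,3] mem=[4,0,0,7]
After op 21 (RCL M1): stack=[3,3,0] mem=[4,0,0,7]

Answer: 4 0 0 7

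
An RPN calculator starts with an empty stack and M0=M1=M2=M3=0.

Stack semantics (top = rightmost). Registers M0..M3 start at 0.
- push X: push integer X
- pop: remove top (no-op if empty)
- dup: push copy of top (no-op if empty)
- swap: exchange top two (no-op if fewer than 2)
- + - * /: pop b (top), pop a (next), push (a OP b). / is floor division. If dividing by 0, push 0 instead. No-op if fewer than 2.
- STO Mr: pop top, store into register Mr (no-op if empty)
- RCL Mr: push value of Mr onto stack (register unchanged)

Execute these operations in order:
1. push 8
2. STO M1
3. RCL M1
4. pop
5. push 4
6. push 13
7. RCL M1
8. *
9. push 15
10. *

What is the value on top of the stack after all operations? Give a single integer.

Answer: 1560

Derivation:
After op 1 (push 8): stack=[8] mem=[0,0,0,0]
After op 2 (STO M1): stack=[empty] mem=[0,8,0,0]
After op 3 (RCL M1): stack=[8] mem=[0,8,0,0]
After op 4 (pop): stack=[empty] mem=[0,8,0,0]
After op 5 (push 4): stack=[4] mem=[0,8,0,0]
After op 6 (push 13): stack=[4,13] mem=[0,8,0,0]
After op 7 (RCL M1): stack=[4,13,8] mem=[0,8,0,0]
After op 8 (*): stack=[4,104] mem=[0,8,0,0]
After op 9 (push 15): stack=[4,104,15] mem=[0,8,0,0]
After op 10 (*): stack=[4,1560] mem=[0,8,0,0]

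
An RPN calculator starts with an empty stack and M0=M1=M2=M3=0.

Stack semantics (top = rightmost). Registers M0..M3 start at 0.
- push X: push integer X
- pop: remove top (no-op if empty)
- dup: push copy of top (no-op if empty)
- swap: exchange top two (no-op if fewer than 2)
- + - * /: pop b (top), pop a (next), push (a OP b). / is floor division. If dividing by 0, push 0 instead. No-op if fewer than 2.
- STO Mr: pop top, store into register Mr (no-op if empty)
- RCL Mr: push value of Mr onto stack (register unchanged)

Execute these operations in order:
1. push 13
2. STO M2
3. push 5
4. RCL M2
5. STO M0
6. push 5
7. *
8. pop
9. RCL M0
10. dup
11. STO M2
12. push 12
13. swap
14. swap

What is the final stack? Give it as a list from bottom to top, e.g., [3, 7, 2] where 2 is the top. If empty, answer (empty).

After op 1 (push 13): stack=[13] mem=[0,0,0,0]
After op 2 (STO M2): stack=[empty] mem=[0,0,13,0]
After op 3 (push 5): stack=[5] mem=[0,0,13,0]
After op 4 (RCL M2): stack=[5,13] mem=[0,0,13,0]
After op 5 (STO M0): stack=[5] mem=[13,0,13,0]
After op 6 (push 5): stack=[5,5] mem=[13,0,13,0]
After op 7 (*): stack=[25] mem=[13,0,13,0]
After op 8 (pop): stack=[empty] mem=[13,0,13,0]
After op 9 (RCL M0): stack=[13] mem=[13,0,13,0]
After op 10 (dup): stack=[13,13] mem=[13,0,13,0]
After op 11 (STO M2): stack=[13] mem=[13,0,13,0]
After op 12 (push 12): stack=[13,12] mem=[13,0,13,0]
After op 13 (swap): stack=[12,13] mem=[13,0,13,0]
After op 14 (swap): stack=[13,12] mem=[13,0,13,0]

Answer: [13, 12]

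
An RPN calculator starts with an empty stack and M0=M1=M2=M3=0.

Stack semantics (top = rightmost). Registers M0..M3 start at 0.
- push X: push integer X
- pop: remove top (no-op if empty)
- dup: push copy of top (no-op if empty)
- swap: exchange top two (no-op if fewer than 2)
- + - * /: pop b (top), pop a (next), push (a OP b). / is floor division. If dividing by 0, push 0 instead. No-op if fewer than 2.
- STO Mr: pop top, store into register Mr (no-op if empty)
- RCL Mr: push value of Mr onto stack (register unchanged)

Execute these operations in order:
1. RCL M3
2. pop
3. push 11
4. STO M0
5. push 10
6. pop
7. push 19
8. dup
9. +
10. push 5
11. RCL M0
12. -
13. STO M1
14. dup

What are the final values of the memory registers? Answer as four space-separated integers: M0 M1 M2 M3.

After op 1 (RCL M3): stack=[0] mem=[0,0,0,0]
After op 2 (pop): stack=[empty] mem=[0,0,0,0]
After op 3 (push 11): stack=[11] mem=[0,0,0,0]
After op 4 (STO M0): stack=[empty] mem=[11,0,0,0]
After op 5 (push 10): stack=[10] mem=[11,0,0,0]
After op 6 (pop): stack=[empty] mem=[11,0,0,0]
After op 7 (push 19): stack=[19] mem=[11,0,0,0]
After op 8 (dup): stack=[19,19] mem=[11,0,0,0]
After op 9 (+): stack=[38] mem=[11,0,0,0]
After op 10 (push 5): stack=[38,5] mem=[11,0,0,0]
After op 11 (RCL M0): stack=[38,5,11] mem=[11,0,0,0]
After op 12 (-): stack=[38,-6] mem=[11,0,0,0]
After op 13 (STO M1): stack=[38] mem=[11,-6,0,0]
After op 14 (dup): stack=[38,38] mem=[11,-6,0,0]

Answer: 11 -6 0 0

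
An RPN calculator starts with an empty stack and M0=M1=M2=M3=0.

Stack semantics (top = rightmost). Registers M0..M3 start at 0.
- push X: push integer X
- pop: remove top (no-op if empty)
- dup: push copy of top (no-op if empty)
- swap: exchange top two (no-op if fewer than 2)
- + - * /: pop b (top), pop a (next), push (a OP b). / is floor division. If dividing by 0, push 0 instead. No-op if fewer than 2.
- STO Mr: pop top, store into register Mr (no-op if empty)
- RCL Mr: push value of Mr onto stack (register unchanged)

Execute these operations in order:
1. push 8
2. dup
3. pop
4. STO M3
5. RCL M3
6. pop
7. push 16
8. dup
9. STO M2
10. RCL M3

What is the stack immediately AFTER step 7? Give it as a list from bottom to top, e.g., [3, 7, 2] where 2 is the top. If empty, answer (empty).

After op 1 (push 8): stack=[8] mem=[0,0,0,0]
After op 2 (dup): stack=[8,8] mem=[0,0,0,0]
After op 3 (pop): stack=[8] mem=[0,0,0,0]
After op 4 (STO M3): stack=[empty] mem=[0,0,0,8]
After op 5 (RCL M3): stack=[8] mem=[0,0,0,8]
After op 6 (pop): stack=[empty] mem=[0,0,0,8]
After op 7 (push 16): stack=[16] mem=[0,0,0,8]

[16]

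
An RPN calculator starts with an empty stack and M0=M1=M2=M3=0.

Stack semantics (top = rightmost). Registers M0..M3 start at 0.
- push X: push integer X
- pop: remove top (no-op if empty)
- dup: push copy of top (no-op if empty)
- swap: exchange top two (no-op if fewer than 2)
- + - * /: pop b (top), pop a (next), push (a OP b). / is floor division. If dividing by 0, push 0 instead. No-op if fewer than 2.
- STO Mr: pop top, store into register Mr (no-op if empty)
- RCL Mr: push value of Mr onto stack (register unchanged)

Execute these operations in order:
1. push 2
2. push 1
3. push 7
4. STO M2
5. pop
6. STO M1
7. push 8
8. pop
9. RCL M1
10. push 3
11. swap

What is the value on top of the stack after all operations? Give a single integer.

After op 1 (push 2): stack=[2] mem=[0,0,0,0]
After op 2 (push 1): stack=[2,1] mem=[0,0,0,0]
After op 3 (push 7): stack=[2,1,7] mem=[0,0,0,0]
After op 4 (STO M2): stack=[2,1] mem=[0,0,7,0]
After op 5 (pop): stack=[2] mem=[0,0,7,0]
After op 6 (STO M1): stack=[empty] mem=[0,2,7,0]
After op 7 (push 8): stack=[8] mem=[0,2,7,0]
After op 8 (pop): stack=[empty] mem=[0,2,7,0]
After op 9 (RCL M1): stack=[2] mem=[0,2,7,0]
After op 10 (push 3): stack=[2,3] mem=[0,2,7,0]
After op 11 (swap): stack=[3,2] mem=[0,2,7,0]

Answer: 2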